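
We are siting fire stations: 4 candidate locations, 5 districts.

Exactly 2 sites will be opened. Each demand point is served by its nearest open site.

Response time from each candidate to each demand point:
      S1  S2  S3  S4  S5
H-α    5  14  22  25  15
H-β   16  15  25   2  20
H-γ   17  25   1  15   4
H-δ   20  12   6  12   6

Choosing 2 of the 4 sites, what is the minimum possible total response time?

38

Open {H-β, H-γ}.
  S1→H-β 16, S2→H-β 15, S3→H-γ 1, S4→H-β 2, S5→H-γ 4  ⇒ total 38.
Compare {H-α, H-γ}: total 39.
Compare {H-α, H-δ}: total 41.
No size-2 selection does better; minimum is 38.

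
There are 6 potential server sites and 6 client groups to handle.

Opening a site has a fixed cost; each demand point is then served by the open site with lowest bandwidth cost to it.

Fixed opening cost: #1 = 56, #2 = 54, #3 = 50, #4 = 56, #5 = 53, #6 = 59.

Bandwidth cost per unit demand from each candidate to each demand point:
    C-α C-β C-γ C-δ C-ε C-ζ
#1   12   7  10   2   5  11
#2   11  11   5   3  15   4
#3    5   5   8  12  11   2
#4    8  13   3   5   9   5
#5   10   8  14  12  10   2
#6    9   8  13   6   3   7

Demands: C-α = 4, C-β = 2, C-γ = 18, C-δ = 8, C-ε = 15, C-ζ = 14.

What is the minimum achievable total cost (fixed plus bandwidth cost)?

Open {#3, #4, #6}: assign each demand point to its cheapest open site.
  C-α→#3 4×5=20, C-β→#3 2×5=10, C-γ→#4 18×3=54, C-δ→#4 8×5=40, C-ε→#6 15×3=45, C-ζ→#3 14×2=28
  bandwidth cost 197, fixed 165 → total 362.
Compare {#1, #3, #4}: bandwidth cost 203 + fixed 162 = 365.
Compare {#4, #6}: bandwidth cost 257 + fixed 115 = 372.
Compare {#1, #4}: bandwidth cost 261 + fixed 112 = 373.
All other subsets cost ≥ 365. Minimum total cost: 362.

362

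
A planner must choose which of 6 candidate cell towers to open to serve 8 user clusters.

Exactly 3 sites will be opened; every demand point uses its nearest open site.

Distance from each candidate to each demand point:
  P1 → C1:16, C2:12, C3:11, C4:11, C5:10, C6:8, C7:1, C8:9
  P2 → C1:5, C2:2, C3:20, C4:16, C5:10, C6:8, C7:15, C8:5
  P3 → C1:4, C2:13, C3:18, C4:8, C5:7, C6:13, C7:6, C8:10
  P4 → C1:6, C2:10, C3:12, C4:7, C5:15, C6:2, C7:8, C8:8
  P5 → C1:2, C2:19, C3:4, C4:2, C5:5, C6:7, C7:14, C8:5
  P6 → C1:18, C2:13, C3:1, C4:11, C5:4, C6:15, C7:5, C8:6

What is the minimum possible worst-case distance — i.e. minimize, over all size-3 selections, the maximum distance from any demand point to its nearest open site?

Open {P1, P2, P5}.
  Farthest demand point is C6 at distance 7 (to P5); all others are ≤ 7.
With {P2, P3, P5} the worst case is 7.
With {P2, P4, P6} the worst case is 7.
No size-3 selection achieves below 7.

7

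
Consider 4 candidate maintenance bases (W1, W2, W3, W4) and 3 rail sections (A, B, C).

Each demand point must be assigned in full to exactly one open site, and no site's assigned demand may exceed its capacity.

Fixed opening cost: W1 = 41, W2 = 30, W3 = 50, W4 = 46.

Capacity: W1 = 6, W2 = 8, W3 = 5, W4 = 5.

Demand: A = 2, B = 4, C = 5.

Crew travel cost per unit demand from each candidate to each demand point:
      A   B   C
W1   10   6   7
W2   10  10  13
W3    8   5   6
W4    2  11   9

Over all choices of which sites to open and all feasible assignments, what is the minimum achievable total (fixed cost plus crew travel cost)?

Open {W1, W3}; cheapest assignment that respects the capacities:
  W1 (cap 6, load 6): A, B — cost 2×10 + 4×6 = 44
  W3 (cap 5, load 5): C — cost 5×6 = 30
  Shipping 74, fixed 91 → total 165.
  Any other capacity-feasible assignment to {W1, W3} ships for at least 74.
Compare {W1, W2}: its best feasible assignment gives total 166.
Compare {W2, W3}: its best feasible assignment gives total 170.
Every other set of open sites that can feasibly serve all demand totals ≥ 166 even under its best assignment. Minimum: 165.

165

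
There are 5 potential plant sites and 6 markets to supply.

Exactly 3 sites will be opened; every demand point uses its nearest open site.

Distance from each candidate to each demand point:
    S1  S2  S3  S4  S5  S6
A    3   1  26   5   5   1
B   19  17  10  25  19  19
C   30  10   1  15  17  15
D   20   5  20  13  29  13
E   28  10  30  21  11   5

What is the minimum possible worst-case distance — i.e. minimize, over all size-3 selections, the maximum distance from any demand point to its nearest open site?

Open {A, B, C}.
  Farthest demand point is S4 at distance 5 (to A); all others are ≤ 5.
With {A, C, D} the worst case is 5.
With {A, C, E} the worst case is 5.
No size-3 selection achieves below 5.

5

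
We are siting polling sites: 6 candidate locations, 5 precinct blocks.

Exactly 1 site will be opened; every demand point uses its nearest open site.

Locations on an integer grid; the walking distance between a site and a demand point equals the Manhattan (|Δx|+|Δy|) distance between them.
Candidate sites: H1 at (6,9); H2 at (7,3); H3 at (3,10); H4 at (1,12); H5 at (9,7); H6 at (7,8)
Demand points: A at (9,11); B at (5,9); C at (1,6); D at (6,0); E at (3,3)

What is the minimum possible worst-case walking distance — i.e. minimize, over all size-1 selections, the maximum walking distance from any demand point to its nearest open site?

Open {H1}.
  Farthest demand point is D at walking distance 9 (to H1); all others are ≤ 9.
With {H6} the worst case is 9.
With {H2} the worst case is 10.
No size-1 selection achieves below 9.

9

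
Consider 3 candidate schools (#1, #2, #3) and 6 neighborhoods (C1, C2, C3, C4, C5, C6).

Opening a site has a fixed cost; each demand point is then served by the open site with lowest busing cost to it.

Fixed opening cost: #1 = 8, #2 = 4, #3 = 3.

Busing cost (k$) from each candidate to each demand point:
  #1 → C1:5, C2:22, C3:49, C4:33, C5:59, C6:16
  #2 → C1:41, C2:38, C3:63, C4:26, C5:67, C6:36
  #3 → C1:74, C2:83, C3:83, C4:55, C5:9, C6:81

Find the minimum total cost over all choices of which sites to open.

Open {#1, #2, #3}: assign each demand point to its cheapest open site.
  C1→#1 5, C2→#1 22, C3→#1 49, C4→#2 26, C5→#3 9, C6→#1 16
  busing cost 127, fixed 15 → total 142.
Compare {#1, #3}: busing cost 134 + fixed 11 = 145.
Compare {#1, #2}: busing cost 177 + fixed 12 = 189.
Compare {#1}: busing cost 184 + fixed 8 = 192.
All other subsets cost ≥ 145. Minimum total cost: 142.

142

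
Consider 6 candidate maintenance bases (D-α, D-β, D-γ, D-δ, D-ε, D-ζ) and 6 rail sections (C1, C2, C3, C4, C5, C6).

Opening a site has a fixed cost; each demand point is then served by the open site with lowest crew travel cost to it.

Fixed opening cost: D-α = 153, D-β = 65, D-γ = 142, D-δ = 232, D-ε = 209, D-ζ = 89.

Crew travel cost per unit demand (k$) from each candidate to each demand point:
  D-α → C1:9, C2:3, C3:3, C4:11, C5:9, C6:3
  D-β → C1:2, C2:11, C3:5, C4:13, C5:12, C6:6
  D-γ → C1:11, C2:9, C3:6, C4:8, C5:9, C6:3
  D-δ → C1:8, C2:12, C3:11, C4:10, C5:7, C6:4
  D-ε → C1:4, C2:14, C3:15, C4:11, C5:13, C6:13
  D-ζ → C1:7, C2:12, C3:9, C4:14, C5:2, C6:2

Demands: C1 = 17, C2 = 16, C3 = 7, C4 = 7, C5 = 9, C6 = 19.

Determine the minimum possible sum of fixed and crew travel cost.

Open {D-α, D-β}: assign each demand point to its cheapest open site.
  C1→D-β 17×2=34, C2→D-α 16×3=48, C3→D-α 7×3=21, C4→D-α 7×11=77, C5→D-α 9×9=81, C6→D-α 19×3=57
  crew travel cost 318, fixed 218 → total 536.
Compare {D-α, D-β, D-ζ}: crew travel cost 236 + fixed 307 = 543.
Compare {D-β, D-ζ}: crew travel cost 392 + fixed 154 = 546.
Compare {D-α, D-ζ}: crew travel cost 321 + fixed 242 = 563.
All other subsets cost ≥ 543. Minimum total cost: 536.

536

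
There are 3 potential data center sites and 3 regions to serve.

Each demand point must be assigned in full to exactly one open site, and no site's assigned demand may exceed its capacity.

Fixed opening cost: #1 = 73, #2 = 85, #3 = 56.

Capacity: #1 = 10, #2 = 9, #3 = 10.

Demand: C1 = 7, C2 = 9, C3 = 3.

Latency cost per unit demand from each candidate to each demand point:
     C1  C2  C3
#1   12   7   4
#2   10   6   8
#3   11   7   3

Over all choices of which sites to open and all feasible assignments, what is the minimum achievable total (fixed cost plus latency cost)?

278

Open {#1, #3}; cheapest assignment that respects the capacities:
  #1 (cap 10, load 9): C2 — cost 9×7 = 63
  #3 (cap 10, load 10): C1, C3 — cost 7×11 + 3×3 = 86
  Shipping 149, fixed 129 → total 278.
  Any other capacity-feasible assignment to {#1, #3} ships for at least 149.
Compare {#2, #3}: its best feasible assignment gives total 281.
Compare {#1, #2}: its best feasible assignment gives total 308.
Every other set of open sites that can feasibly serve all demand totals ≥ 281 even under its best assignment. Minimum: 278.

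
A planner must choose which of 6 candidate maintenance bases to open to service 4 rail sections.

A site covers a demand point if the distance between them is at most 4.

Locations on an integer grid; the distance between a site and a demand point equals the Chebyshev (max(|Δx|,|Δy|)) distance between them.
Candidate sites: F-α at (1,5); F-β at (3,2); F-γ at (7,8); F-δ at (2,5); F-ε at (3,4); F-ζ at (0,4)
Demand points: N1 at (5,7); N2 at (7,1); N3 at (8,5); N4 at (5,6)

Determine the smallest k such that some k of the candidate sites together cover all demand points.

Coverage sets (demand points within 4 of each site):
  F-α: {N1, N4}
  F-β: {N2, N4}
  F-γ: {N1, N3, N4}
  F-δ: {N1, N4}
  F-ε: {N1, N2, N4}
  F-ζ: {}
No single site covers all 4 demand points.
But {F-β, F-γ} covers everything, so the minimum is 2.

2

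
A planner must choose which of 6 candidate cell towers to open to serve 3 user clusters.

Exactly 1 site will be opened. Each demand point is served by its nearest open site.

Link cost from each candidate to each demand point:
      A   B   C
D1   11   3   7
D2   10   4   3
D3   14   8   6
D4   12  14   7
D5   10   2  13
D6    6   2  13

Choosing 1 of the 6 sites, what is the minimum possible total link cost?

17

Open {D2}.
  A→D2 10, B→D2 4, C→D2 3  ⇒ total 17.
Compare {D1}: total 21.
Compare {D6}: total 21.
No size-1 selection does better; minimum is 17.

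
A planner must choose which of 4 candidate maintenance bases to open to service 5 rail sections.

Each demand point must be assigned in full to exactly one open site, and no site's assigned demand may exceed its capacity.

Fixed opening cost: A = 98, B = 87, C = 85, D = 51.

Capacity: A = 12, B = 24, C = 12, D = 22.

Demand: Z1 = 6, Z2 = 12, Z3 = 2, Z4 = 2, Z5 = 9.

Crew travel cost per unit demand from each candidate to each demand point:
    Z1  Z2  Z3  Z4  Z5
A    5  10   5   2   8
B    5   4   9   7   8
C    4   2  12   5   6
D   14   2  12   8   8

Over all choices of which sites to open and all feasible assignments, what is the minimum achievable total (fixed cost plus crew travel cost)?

Open {A, D}; cheapest assignment that respects the capacities:
  A (cap 12, load 10): Z1, Z3, Z4 — cost 6×5 + 2×5 + 2×2 = 44
  D (cap 22, load 21): Z2, Z5 — cost 12×2 + 9×8 = 96
  Shipping 140, fixed 149 → total 289.
  Any other capacity-feasible assignment to {A, D} ships for at least 140.
Compare {C, D}: its best feasible assignment gives total 290.
Compare {B, D}: its best feasible assignment gives total 296.
Every other set of open sites that can feasibly serve all demand totals ≥ 290 even under its best assignment. Minimum: 289.

289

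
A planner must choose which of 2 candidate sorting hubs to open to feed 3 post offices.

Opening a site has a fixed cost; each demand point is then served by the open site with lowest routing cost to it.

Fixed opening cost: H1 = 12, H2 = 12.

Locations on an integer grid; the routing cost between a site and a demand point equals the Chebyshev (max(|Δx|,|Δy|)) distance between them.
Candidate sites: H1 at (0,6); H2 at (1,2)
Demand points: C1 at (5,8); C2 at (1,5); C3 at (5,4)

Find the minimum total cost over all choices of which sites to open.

23

Open {H1}: assign each demand point to its cheapest open site.
  C1→H1 5, C2→H1 1, C3→H1 5
  routing cost 11, fixed 12 → total 23.
Compare {H2}: routing cost 13 + fixed 12 = 25.
Compare {H1, H2}: routing cost 10 + fixed 24 = 34.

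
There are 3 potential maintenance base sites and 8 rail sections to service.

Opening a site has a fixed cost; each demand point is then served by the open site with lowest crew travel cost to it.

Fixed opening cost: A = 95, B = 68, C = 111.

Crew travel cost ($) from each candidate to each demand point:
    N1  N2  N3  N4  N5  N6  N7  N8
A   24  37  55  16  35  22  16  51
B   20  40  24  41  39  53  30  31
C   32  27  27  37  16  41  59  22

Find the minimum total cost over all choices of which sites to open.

346

Open {B}: assign each demand point to its cheapest open site.
  N1→B 20, N2→B 40, N3→B 24, N4→B 41, N5→B 39, N6→B 53, N7→B 30, N8→B 31
  crew travel cost 278, fixed 68 → total 346.
Compare {A}: crew travel cost 256 + fixed 95 = 351.
Compare {A, B}: crew travel cost 201 + fixed 163 = 364.
Compare {C}: crew travel cost 261 + fixed 111 = 372.
All other subsets cost ≥ 351. Minimum total cost: 346.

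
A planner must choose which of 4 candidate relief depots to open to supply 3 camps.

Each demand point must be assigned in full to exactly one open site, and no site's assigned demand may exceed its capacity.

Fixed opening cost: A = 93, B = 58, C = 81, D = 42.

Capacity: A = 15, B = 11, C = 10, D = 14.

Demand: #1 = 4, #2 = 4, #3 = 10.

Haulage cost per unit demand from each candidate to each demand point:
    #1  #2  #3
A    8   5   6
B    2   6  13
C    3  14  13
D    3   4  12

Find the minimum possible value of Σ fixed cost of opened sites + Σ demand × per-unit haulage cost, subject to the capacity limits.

Open {A, D}; cheapest assignment that respects the capacities:
  A (cap 15, load 10): #3 — cost 10×6 = 60
  D (cap 14, load 8): #1, #2 — cost 4×3 + 4×4 = 28
  Shipping 88, fixed 135 → total 223.
  Any other capacity-feasible assignment to {A, D} ships for at least 88.
Compare {A, B}: its best feasible assignment gives total 239.
Compare {B, D}: its best feasible assignment gives total 244.
Every other set of open sites that can feasibly serve all demand totals ≥ 239 even under its best assignment. Minimum: 223.

223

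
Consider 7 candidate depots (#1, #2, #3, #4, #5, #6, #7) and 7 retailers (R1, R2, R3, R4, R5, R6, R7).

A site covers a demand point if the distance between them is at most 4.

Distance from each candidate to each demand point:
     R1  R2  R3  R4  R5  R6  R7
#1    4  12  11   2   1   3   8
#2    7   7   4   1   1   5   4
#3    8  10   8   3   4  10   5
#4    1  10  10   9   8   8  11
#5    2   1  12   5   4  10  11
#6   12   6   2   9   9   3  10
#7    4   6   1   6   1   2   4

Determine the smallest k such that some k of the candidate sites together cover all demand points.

3

Coverage sets (demand points within 4 of each site):
  #1: {R1, R4, R5, R6}
  #2: {R3, R4, R5, R7}
  #3: {R4, R5}
  #4: {R1}
  #5: {R1, R2, R5}
  #6: {R3, R6}
  #7: {R1, R3, R5, R6, R7}
No 2 sites suffice: every size-2 union leaves at least one demand point uncovered.
But {#1, #2, #5} covers everything, so the minimum is 3.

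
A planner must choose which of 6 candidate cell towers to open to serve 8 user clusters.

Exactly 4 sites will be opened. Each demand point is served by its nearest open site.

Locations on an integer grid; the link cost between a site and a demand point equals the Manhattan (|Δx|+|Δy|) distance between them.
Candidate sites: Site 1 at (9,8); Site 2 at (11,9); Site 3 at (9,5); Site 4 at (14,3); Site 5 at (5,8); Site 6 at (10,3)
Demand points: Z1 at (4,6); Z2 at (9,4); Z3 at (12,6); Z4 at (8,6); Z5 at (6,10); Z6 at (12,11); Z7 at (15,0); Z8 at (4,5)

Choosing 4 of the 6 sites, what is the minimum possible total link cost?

24

Open {Site 2, Site 3, Site 4, Site 5}.
  Z1→Site 5 3, Z2→Site 3 1, Z3→Site 2 4, Z4→Site 3 2, Z5→Site 5 3, Z6→Site 2 3, Z7→Site 4 4, Z8→Site 5 4  ⇒ total 24.
Compare {Site 1, Site 3, Site 4, Site 5}: total 27.
Compare {Site 1, Site 2, Site 4, Site 5}: total 28.
No size-4 selection does better; minimum is 24.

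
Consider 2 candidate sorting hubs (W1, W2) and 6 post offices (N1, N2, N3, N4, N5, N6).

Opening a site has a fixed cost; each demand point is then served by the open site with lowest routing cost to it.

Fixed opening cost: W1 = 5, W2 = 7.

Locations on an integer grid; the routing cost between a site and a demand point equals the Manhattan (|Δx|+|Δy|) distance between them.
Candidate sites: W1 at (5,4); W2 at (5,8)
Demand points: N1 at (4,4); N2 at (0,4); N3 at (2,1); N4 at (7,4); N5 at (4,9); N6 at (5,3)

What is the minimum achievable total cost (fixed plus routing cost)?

Open {W1}: assign each demand point to its cheapest open site.
  N1→W1 1, N2→W1 5, N3→W1 6, N4→W1 2, N5→W1 6, N6→W1 1
  routing cost 21, fixed 5 → total 26.
Compare {W1, W2}: routing cost 17 + fixed 12 = 29.
Compare {W2}: routing cost 37 + fixed 7 = 44.

26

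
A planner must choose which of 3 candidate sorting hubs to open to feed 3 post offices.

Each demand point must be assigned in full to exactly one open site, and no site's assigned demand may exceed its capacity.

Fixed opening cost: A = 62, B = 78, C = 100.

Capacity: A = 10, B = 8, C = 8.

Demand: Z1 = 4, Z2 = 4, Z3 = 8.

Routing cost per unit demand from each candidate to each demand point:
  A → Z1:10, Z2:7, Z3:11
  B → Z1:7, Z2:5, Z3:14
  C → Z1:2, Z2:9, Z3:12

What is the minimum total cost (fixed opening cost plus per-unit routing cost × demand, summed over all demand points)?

Open {A, B}; cheapest assignment that respects the capacities:
  A (cap 10, load 8): Z3 — cost 8×11 = 88
  B (cap 8, load 8): Z1, Z2 — cost 4×7 + 4×5 = 48
  Shipping 136, fixed 140 → total 276.
  Any other capacity-feasible assignment to {A, B} ships for at least 136.
Compare {A, C}: its best feasible assignment gives total 294.
Compare {B, C}: its best feasible assignment gives total 322.
Every other set of open sites that can feasibly serve all demand totals ≥ 294 even under its best assignment. Minimum: 276.

276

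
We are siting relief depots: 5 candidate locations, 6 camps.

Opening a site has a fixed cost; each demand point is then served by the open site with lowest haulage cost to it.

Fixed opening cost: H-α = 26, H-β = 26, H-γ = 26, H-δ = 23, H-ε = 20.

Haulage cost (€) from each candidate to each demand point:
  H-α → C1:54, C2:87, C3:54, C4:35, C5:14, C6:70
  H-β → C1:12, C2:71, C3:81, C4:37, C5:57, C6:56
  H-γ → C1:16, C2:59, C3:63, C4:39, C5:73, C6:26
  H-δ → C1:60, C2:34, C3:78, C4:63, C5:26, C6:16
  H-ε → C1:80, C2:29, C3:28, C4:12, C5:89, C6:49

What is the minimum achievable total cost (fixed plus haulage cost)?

192

Open {H-β, H-δ, H-ε}: assign each demand point to its cheapest open site.
  C1→H-β 12, C2→H-ε 29, C3→H-ε 28, C4→H-ε 12, C5→H-δ 26, C6→H-δ 16
  haulage cost 123, fixed 69 → total 192.
Compare {H-γ, H-δ, H-ε}: haulage cost 127 + fixed 69 = 196.
Compare {H-α, H-γ, H-ε}: haulage cost 125 + fixed 72 = 197.
Compare {H-α, H-β, H-δ, H-ε}: haulage cost 111 + fixed 95 = 206.
All other subsets cost ≥ 196. Minimum total cost: 192.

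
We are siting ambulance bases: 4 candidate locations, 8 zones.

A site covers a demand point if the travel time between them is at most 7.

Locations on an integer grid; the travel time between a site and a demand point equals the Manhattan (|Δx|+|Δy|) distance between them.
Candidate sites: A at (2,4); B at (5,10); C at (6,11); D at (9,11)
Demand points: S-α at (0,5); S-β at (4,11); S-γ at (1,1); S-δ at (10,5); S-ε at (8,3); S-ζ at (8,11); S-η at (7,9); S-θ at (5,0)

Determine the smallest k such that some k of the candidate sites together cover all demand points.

2

Coverage sets (demand points within 7 of each site):
  A: {S-α, S-γ, S-ε, S-θ}
  B: {S-β, S-ζ, S-η}
  C: {S-β, S-ζ, S-η}
  D: {S-β, S-δ, S-ζ, S-η}
No single site covers all 8 demand points.
But {A, D} covers everything, so the minimum is 2.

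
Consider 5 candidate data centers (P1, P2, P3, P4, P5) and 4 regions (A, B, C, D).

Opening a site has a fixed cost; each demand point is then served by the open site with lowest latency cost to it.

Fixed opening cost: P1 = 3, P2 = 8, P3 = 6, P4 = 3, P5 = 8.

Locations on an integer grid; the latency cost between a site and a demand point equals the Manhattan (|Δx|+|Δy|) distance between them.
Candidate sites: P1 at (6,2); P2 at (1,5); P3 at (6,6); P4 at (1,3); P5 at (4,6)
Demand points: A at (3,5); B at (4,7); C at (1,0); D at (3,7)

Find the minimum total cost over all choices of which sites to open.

19

Open {P4, P5}: assign each demand point to its cheapest open site.
  A→P5 2, B→P5 1, C→P4 3, D→P5 2
  latency cost 8, fixed 11 → total 19.
Compare {P5}: latency cost 14 + fixed 8 = 22.
Compare {P1, P4, P5}: latency cost 8 + fixed 14 = 22.
Compare {P4}: latency cost 20 + fixed 3 = 23.
All other subsets cost ≥ 22. Minimum total cost: 19.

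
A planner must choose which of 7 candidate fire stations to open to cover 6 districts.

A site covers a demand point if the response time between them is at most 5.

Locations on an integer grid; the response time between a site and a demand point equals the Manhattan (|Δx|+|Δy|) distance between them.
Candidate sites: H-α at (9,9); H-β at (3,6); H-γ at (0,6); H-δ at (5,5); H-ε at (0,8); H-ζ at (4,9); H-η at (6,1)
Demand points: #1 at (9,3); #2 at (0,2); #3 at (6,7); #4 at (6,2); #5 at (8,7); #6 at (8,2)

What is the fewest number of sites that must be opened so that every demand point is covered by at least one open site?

3

Coverage sets (demand points within 5 of each site):
  H-α: {#3, #5}
  H-β: {#3}
  H-γ: {#2}
  H-δ: {#3, #4, #5}
  H-ε: {}
  H-ζ: {#3}
  H-η: {#1, #4, #6}
No 2 sites suffice: every size-2 union leaves at least one demand point uncovered.
But {H-α, H-γ, H-η} covers everything, so the minimum is 3.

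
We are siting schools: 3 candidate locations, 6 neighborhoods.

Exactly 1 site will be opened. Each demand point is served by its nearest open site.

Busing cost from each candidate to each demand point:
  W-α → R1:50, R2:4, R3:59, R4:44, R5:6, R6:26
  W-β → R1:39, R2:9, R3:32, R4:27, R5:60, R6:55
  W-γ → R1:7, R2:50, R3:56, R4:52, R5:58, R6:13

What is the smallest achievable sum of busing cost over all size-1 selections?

Open {W-α}.
  R1→W-α 50, R2→W-α 4, R3→W-α 59, R4→W-α 44, R5→W-α 6, R6→W-α 26  ⇒ total 189.
Compare {W-β}: total 222.
Compare {W-γ}: total 236.

189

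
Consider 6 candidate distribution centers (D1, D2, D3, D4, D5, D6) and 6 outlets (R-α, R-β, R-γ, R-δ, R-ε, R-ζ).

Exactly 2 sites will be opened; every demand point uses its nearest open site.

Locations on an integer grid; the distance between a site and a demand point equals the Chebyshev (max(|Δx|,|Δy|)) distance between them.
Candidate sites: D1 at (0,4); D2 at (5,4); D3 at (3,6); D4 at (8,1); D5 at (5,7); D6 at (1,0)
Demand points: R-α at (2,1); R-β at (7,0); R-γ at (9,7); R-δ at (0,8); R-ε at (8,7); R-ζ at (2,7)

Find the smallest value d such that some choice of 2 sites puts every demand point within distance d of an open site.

Open {D1, D2}.
  Farthest demand point is R-β at distance 4 (to D2); all others are ≤ 4.
With {D2, D3} the worst case is 4.
With {D2, D4} the worst case is 5.
No size-2 selection achieves below 4.

4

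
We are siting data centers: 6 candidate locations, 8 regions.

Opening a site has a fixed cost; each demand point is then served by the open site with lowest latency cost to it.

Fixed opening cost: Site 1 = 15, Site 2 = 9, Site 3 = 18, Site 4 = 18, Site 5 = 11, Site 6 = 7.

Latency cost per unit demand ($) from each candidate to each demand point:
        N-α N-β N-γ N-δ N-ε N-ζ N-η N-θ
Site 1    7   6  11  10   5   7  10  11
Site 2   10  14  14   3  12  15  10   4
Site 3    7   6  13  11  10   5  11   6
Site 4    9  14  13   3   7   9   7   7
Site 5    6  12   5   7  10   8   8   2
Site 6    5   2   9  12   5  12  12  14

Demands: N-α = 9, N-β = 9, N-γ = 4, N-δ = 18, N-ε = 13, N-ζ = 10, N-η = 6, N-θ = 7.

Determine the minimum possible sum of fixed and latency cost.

Open {Site 2, Site 3, Site 5, Site 6}: assign each demand point to its cheapest open site.
  N-α→Site 6 9×5=45, N-β→Site 6 9×2=18, N-γ→Site 5 4×5=20, N-δ→Site 2 18×3=54, N-ε→Site 6 13×5=65, N-ζ→Site 3 10×5=50, N-η→Site 5 6×8=48, N-θ→Site 5 7×2=14
  latency cost 314, fixed 45 → total 359.
Compare {Site 3, Site 4, Site 5, Site 6}: latency cost 308 + fixed 54 = 362.
Compare {Site 2, Site 5, Site 6}: latency cost 344 + fixed 27 = 371.
Compare {Site 2, Site 3, Site 4, Site 5, Site 6}: latency cost 308 + fixed 63 = 371.
All other subsets cost ≥ 362. Minimum total cost: 359.

359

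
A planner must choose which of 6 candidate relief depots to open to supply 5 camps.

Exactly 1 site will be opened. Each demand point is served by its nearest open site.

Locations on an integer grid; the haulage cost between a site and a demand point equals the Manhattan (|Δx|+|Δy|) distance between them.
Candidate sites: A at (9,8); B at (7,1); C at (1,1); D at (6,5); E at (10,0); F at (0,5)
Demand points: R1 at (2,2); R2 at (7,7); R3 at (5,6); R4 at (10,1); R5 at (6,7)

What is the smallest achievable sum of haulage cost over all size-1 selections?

22

Open {D}.
  R1→D 7, R2→D 3, R3→D 2, R4→D 8, R5→D 2  ⇒ total 22.
Compare {B}: total 29.
Compare {A}: total 34.
No size-1 selection does better; minimum is 22.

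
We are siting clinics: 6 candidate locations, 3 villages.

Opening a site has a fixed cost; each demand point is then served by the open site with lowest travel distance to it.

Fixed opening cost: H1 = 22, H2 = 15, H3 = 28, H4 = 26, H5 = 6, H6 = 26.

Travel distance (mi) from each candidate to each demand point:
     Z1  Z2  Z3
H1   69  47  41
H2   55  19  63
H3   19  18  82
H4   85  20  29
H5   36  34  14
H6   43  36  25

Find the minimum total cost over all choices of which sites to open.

Open {H3, H5}: assign each demand point to its cheapest open site.
  Z1→H3 19, Z2→H3 18, Z3→H5 14
  travel distance 51, fixed 34 → total 85.
Compare {H5}: travel distance 84 + fixed 6 = 90.
Compare {H2, H5}: travel distance 69 + fixed 21 = 90.
Compare {H2, H3, H5}: travel distance 51 + fixed 49 = 100.
All other subsets cost ≥ 90. Minimum total cost: 85.

85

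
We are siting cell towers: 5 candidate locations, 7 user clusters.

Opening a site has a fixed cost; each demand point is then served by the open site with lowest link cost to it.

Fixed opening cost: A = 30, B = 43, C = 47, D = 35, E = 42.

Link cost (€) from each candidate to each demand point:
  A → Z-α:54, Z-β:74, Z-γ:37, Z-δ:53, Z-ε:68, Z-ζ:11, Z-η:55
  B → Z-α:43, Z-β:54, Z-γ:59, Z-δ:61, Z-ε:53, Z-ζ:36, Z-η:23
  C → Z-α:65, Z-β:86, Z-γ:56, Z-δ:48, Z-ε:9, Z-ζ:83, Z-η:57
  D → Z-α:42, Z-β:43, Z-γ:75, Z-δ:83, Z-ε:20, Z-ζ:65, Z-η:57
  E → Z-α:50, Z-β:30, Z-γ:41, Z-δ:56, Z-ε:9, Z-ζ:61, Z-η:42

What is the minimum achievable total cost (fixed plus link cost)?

Open {A, E}: assign each demand point to its cheapest open site.
  Z-α→E 50, Z-β→E 30, Z-γ→A 37, Z-δ→A 53, Z-ε→E 9, Z-ζ→A 11, Z-η→E 42
  link cost 232, fixed 72 → total 304.
Compare {A, B, E}: link cost 206 + fixed 115 = 321.
Compare {B, E}: link cost 238 + fixed 85 = 323.
Compare {A, D}: link cost 261 + fixed 65 = 326.
All other subsets cost ≥ 321. Minimum total cost: 304.

304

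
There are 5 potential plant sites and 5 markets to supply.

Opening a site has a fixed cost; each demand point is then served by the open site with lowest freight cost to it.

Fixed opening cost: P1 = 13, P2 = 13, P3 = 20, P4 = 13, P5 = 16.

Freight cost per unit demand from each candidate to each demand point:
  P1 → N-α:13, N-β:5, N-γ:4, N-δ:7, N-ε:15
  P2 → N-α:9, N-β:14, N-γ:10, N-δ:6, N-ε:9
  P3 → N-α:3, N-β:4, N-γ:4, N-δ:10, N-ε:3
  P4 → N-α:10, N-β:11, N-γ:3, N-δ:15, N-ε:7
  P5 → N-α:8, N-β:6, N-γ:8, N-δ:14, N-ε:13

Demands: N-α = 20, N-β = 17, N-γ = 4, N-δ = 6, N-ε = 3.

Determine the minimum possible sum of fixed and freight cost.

222

Open {P2, P3}: assign each demand point to its cheapest open site.
  N-α→P3 20×3=60, N-β→P3 17×4=68, N-γ→P3 4×4=16, N-δ→P2 6×6=36, N-ε→P3 3×3=9
  freight cost 189, fixed 33 → total 222.
Compare {P1, P3}: freight cost 195 + fixed 33 = 228.
Compare {P2, P3, P4}: freight cost 185 + fixed 46 = 231.
Compare {P3}: freight cost 213 + fixed 20 = 233.
All other subsets cost ≥ 228. Minimum total cost: 222.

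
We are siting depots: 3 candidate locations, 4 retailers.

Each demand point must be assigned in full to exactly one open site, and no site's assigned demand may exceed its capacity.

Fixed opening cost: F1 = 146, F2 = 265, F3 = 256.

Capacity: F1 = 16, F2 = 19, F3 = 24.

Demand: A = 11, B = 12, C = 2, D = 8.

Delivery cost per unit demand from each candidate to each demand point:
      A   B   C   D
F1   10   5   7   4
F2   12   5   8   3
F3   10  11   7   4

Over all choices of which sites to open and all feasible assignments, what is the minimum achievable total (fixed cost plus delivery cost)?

Open {F1, F3}; cheapest assignment that respects the capacities:
  F1 (cap 16, load 14): B, C — cost 12×5 + 2×7 = 74
  F3 (cap 24, load 19): A, D — cost 11×10 + 8×4 = 142
  Shipping 216, fixed 402 → total 618.
  Any other capacity-feasible assignment to {F1, F3} ships for at least 216.
Compare {F1, F2}: its best feasible assignment gives total 641.
Compare {F2, F3}: its best feasible assignment gives total 737.
Every other set of open sites that can feasibly serve all demand totals ≥ 641 even under its best assignment. Minimum: 618.

618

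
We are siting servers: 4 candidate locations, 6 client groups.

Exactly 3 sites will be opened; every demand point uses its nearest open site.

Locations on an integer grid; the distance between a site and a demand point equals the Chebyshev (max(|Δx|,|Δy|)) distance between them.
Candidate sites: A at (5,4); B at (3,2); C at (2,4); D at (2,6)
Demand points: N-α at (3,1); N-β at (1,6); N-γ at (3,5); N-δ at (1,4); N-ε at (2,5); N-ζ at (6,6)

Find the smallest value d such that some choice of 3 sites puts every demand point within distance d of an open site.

Open {A, B, C}.
  Farthest demand point is N-β at distance 2 (to C); all others are ≤ 2.
With {A, B, D} the worst case is 2.
With {A, C, D} the worst case is 3.
No size-3 selection achieves below 2.

2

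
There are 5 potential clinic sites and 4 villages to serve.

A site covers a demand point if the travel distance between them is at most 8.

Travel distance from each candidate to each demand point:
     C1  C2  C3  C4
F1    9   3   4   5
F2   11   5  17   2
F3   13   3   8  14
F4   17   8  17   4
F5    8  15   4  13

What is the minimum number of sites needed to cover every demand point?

Coverage sets (demand points within 8 of each site):
  F1: {C2, C3, C4}
  F2: {C2, C4}
  F3: {C2, C3}
  F4: {C2, C4}
  F5: {C1, C3}
No single site covers all 4 demand points.
But {F1, F5} covers everything, so the minimum is 2.

2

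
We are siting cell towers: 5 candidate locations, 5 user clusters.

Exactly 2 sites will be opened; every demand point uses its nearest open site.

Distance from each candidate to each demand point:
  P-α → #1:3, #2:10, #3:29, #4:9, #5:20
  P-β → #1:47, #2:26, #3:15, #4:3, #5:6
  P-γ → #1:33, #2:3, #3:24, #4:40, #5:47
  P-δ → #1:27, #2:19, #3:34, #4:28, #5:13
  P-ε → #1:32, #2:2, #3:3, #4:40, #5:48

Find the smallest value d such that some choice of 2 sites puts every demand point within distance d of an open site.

Open {P-α, P-β}.
  Farthest demand point is #3 at distance 15 (to P-β); all others are ≤ 15.
With {P-α, P-ε} the worst case is 20.
With {P-α, P-γ} the worst case is 24.
No size-2 selection achieves below 15.

15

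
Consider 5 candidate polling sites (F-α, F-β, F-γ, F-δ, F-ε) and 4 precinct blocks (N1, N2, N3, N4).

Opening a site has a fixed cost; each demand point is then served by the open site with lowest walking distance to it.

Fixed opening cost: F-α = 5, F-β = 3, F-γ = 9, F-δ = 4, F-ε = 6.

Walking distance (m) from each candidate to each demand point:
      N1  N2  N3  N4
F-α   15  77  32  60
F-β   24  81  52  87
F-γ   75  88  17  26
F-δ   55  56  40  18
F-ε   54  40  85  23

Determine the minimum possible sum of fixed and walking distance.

114

Open {F-α, F-γ, F-δ, F-ε}: assign each demand point to its cheapest open site.
  N1→F-α 15, N2→F-ε 40, N3→F-γ 17, N4→F-δ 18
  walking distance 90, fixed 24 → total 114.
Compare {F-α, F-γ, F-ε}: walking distance 95 + fixed 20 = 115.
Compare {F-α, F-β, F-γ, F-δ, F-ε}: walking distance 90 + fixed 27 = 117.
Compare {F-α, F-β, F-γ, F-ε}: walking distance 95 + fixed 23 = 118.
All other subsets cost ≥ 115. Minimum total cost: 114.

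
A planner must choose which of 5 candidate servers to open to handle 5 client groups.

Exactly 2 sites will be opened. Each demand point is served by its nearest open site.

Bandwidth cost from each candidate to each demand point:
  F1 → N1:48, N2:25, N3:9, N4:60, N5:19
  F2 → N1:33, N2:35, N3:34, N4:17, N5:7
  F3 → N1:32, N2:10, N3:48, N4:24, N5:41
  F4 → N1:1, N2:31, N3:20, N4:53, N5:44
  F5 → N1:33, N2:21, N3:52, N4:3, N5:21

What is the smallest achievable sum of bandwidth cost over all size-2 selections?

66

Open {F4, F5}.
  N1→F4 1, N2→F5 21, N3→F4 20, N4→F5 3, N5→F5 21  ⇒ total 66.
Compare {F2, F4}: total 76.
Compare {F1, F5}: total 85.
No size-2 selection does better; minimum is 66.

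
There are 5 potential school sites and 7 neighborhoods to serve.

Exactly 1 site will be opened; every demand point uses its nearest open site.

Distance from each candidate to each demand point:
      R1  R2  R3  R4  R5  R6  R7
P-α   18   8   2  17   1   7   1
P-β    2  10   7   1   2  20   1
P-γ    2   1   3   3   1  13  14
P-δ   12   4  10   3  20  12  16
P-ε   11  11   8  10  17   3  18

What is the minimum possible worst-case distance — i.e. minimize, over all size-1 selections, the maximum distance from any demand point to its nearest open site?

14

Open {P-γ}.
  Farthest demand point is R7 at distance 14 (to P-γ); all others are ≤ 14.
With {P-α} the worst case is 18.
With {P-ε} the worst case is 18.
No size-1 selection achieves below 14.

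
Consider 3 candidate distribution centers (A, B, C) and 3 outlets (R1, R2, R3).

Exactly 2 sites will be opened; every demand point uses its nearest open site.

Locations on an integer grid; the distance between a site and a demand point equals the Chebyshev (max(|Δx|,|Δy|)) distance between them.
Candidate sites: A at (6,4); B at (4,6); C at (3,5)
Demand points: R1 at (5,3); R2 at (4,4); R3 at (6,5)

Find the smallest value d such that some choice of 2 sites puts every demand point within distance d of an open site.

1

Open {A, C}.
  Farthest demand point is R1 at distance 1 (to A); all others are ≤ 1.
With {A, B} the worst case is 2.
With {B, C} the worst case is 2.
No size-2 selection achieves below 1.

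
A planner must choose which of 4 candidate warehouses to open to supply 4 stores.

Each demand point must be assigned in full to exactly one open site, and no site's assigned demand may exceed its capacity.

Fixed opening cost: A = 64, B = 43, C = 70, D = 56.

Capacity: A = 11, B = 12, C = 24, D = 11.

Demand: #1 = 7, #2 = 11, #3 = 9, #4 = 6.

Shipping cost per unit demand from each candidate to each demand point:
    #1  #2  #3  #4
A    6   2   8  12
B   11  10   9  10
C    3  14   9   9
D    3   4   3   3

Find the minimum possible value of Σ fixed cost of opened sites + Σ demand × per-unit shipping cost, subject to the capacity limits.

312

Open {A, C}; cheapest assignment that respects the capacities:
  A (cap 11, load 11): #2 — cost 11×2 = 22
  C (cap 24, load 22): #1, #3, #4 — cost 7×3 + 9×9 + 6×9 = 156
  Shipping 178, fixed 134 → total 312.
  Any other capacity-feasible assignment to {A, C} ships for at least 178.
Compare {A, C, D}: its best feasible assignment gives total 314.
Compare {C, D}: its best feasible assignment gives total 326.
Every other set of open sites that can feasibly serve all demand totals ≥ 314 even under its best assignment. Minimum: 312.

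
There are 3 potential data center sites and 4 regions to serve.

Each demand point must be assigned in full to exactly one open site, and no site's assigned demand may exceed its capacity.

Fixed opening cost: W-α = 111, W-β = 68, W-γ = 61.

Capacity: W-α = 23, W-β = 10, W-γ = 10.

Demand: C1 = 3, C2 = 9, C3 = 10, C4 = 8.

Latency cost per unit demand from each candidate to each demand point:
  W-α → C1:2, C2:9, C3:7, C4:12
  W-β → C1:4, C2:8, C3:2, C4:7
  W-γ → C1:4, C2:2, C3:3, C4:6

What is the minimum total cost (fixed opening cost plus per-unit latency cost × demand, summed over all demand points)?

Open {W-α, W-γ}; cheapest assignment that respects the capacities:
  W-α (cap 23, load 21): C1, C3, C4 — cost 3×2 + 10×7 + 8×12 = 172
  W-γ (cap 10, load 9): C2 — cost 9×2 = 18
  Shipping 190, fixed 172 → total 362.
  Any other capacity-feasible assignment to {W-α, W-γ} ships for at least 190.
Compare {W-α, W-β, W-γ}: its best feasible assignment gives total 380.
Compare {W-α, W-β}: its best feasible assignment gives total 382.
Every other set of open sites that can feasibly serve all demand totals ≥ 380 even under its best assignment. Minimum: 362.

362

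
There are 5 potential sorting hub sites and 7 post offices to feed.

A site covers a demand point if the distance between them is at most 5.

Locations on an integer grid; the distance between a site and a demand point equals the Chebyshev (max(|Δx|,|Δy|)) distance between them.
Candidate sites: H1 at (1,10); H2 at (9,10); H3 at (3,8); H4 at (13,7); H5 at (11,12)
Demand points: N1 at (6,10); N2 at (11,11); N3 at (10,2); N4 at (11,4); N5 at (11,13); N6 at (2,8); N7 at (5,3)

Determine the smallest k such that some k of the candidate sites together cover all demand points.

3

Coverage sets (demand points within 5 of each site):
  H1: {N1, N6}
  H2: {N1, N2, N5}
  H3: {N1, N6, N7}
  H4: {N2, N3, N4}
  H5: {N1, N2, N5}
No 2 sites suffice: every size-2 union leaves at least one demand point uncovered.
But {H2, H3, H4} covers everything, so the minimum is 3.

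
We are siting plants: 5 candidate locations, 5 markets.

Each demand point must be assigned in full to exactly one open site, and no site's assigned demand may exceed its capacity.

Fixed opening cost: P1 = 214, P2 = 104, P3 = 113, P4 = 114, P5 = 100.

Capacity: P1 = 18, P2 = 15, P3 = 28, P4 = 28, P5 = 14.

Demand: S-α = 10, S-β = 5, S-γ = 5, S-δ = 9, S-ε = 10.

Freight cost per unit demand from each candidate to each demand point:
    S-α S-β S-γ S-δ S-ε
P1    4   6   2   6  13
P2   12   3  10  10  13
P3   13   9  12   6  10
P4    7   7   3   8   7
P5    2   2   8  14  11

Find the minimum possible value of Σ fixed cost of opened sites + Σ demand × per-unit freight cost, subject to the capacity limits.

Open {P2, P4}; cheapest assignment that respects the capacities:
  P2 (cap 15, load 14): S-β, S-δ — cost 5×3 + 9×10 = 105
  P4 (cap 28, load 25): S-α, S-γ, S-ε — cost 10×7 + 5×3 + 10×7 = 155
  Shipping 260, fixed 218 → total 478.
  Any other capacity-feasible assignment to {P2, P4} ships for at least 260.
Compare {P3, P4}: its best feasible assignment gives total 481.
Compare {P4, P5}: its best feasible assignment gives total 505.
Every other set of open sites that can feasibly serve all demand totals ≥ 481 even under its best assignment. Minimum: 478.

478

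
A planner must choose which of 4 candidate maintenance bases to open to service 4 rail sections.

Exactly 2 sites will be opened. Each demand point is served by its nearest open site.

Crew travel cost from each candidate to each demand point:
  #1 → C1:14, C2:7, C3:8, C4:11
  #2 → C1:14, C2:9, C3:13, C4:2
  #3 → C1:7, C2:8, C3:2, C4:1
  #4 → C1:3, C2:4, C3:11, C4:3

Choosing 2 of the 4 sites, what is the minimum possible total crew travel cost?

10

Open {#3, #4}.
  C1→#4 3, C2→#4 4, C3→#3 2, C4→#3 1  ⇒ total 10.
Compare {#1, #3}: total 17.
Compare {#1, #4}: total 18.
No size-2 selection does better; minimum is 10.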